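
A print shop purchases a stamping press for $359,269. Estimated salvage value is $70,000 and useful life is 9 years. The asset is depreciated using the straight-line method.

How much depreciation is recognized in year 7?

Depreciable base = $359,269 − $70,000 = $289,269.
Annual expense = $289,269 / 9 = $32,141.

$32,141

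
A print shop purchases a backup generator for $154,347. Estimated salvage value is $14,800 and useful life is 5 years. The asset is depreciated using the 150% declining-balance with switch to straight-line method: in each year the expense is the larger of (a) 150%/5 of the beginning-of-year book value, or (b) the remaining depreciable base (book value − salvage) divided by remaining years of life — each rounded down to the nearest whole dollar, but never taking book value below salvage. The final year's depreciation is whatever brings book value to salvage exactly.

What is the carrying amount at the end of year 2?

$75,631

Depreciable base = $154,347 − $14,800 = $139,547.
Year 1: DB = ⌊$154,347 × 150%/5⌋ = $46,304; SL = ⌊$139,547/5⌋ = $27,909 → take DB $46,304. Book value $108,043.
Year 2: DB = ⌊$108,043 × 150%/5⌋ = $32,412; SL = ⌊$93,243/4⌋ = $23,310 → take DB $32,412. Book value $75,631.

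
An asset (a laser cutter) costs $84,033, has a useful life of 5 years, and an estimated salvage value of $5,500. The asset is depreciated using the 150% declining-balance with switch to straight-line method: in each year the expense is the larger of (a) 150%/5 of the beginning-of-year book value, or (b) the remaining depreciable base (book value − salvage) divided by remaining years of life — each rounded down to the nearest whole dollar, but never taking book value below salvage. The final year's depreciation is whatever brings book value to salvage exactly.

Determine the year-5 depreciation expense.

Depreciable base = $84,033 − $5,500 = $78,533.
Year 1: DB = ⌊$84,033 × 150%/5⌋ = $25,209; SL = ⌊$78,533/5⌋ = $15,706 → take DB $25,209. Book value $58,824.
Year 2: DB = ⌊$58,824 × 150%/5⌋ = $17,647; SL = ⌊$53,324/4⌋ = $13,331 → take DB $17,647. Book value $41,177.
Year 3: DB = ⌊$41,177 × 150%/5⌋ = $12,353; SL = ⌊$35,677/3⌋ = $11,892 → take DB $12,353. Book value $28,824.
Year 4: DB = ⌊$28,824 × 150%/5⌋ = $8,647; SL = ⌊$23,324/2⌋ = $11,662 → take SL $11,662. Book value $17,162.
Year 5 (final): $17,162 − $5,500 = $11,662. Book value $5,500.

$11,662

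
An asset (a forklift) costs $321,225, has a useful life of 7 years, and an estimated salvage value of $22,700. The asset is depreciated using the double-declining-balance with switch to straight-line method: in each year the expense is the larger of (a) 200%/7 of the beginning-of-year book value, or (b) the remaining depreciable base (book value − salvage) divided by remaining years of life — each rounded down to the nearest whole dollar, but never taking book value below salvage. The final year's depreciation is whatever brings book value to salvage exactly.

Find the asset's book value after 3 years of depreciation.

Depreciable base = $321,225 − $22,700 = $298,525.
Year 1: DB = ⌊$321,225 × 200%/7⌋ = $91,778; SL = ⌊$298,525/7⌋ = $42,646 → take DB $91,778. Book value $229,447.
Year 2: DB = ⌊$229,447 × 200%/7⌋ = $65,556; SL = ⌊$206,747/6⌋ = $34,457 → take DB $65,556. Book value $163,891.
Year 3: DB = ⌊$163,891 × 200%/7⌋ = $46,826; SL = ⌊$141,191/5⌋ = $28,238 → take DB $46,826. Book value $117,065.

$117,065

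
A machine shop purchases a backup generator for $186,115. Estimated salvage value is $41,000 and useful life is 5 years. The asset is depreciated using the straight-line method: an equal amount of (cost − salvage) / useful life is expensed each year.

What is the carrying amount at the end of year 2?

Depreciable base = $186,115 − $41,000 = $145,115.
Annual expense = $145,115 / 5 = $29,023.
End of year 1: book value $157,092.
End of year 2: book value $128,069.

$128,069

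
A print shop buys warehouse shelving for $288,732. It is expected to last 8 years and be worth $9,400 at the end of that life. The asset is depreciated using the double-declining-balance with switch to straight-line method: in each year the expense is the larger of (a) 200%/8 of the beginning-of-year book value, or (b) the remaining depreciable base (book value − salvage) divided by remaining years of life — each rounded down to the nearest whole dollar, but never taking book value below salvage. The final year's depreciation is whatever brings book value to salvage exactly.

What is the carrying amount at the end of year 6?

Depreciable base = $288,732 − $9,400 = $279,332.
Year 1: DB = ⌊$288,732 × 200%/8⌋ = $72,183; SL = ⌊$279,332/8⌋ = $34,916 → take DB $72,183. Book value $216,549.
Year 2: DB = ⌊$216,549 × 200%/8⌋ = $54,137; SL = ⌊$207,149/7⌋ = $29,592 → take DB $54,137. Book value $162,412.
Year 3: DB = ⌊$162,412 × 200%/8⌋ = $40,603; SL = ⌊$153,012/6⌋ = $25,502 → take DB $40,603. Book value $121,809.
Year 4: DB = ⌊$121,809 × 200%/8⌋ = $30,452; SL = ⌊$112,409/5⌋ = $22,481 → take DB $30,452. Book value $91,357.
Year 5: DB = ⌊$91,357 × 200%/8⌋ = $22,839; SL = ⌊$81,957/4⌋ = $20,489 → take DB $22,839. Book value $68,518.
Year 6: DB = ⌊$68,518 × 200%/8⌋ = $17,129; SL = ⌊$59,118/3⌋ = $19,706 → take SL $19,706. Book value $48,812.

$48,812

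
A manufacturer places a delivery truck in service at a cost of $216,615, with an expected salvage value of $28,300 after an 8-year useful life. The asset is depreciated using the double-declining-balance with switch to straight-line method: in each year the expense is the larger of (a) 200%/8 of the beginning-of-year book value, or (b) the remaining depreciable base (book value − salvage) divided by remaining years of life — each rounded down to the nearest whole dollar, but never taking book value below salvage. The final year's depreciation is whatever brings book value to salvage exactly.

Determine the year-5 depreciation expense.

$17,135

Depreciable base = $216,615 − $28,300 = $188,315.
Year 1: DB = ⌊$216,615 × 200%/8⌋ = $54,153; SL = ⌊$188,315/8⌋ = $23,539 → take DB $54,153. Book value $162,462.
Year 2: DB = ⌊$162,462 × 200%/8⌋ = $40,615; SL = ⌊$134,162/7⌋ = $19,166 → take DB $40,615. Book value $121,847.
Year 3: DB = ⌊$121,847 × 200%/8⌋ = $30,461; SL = ⌊$93,547/6⌋ = $15,591 → take DB $30,461. Book value $91,386.
Year 4: DB = ⌊$91,386 × 200%/8⌋ = $22,846; SL = ⌊$63,086/5⌋ = $12,617 → take DB $22,846. Book value $68,540.
Year 5: DB = ⌊$68,540 × 200%/8⌋ = $17,135; SL = ⌊$40,240/4⌋ = $10,060 → take DB $17,135. Book value $51,405.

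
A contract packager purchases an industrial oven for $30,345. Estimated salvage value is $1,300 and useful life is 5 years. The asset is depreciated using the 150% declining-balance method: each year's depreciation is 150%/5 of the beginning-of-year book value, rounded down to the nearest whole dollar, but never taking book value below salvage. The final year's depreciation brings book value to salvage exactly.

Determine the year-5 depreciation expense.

Depreciable base = $30,345 − $1,300 = $29,045.
Year 1: ⌊$30,345 × 150%/5⌋ = $9,103. Book value $21,242.
Year 2: ⌊$21,242 × 150%/5⌋ = $6,372. Book value $14,870.
Year 3: ⌊$14,870 × 150%/5⌋ = $4,461. Book value $10,409.
Year 4: ⌊$10,409 × 150%/5⌋ = $3,122. Book value $7,287.
Year 5 (final): $7,287 − $1,300 = $5,987. Book value $1,300.

$5,987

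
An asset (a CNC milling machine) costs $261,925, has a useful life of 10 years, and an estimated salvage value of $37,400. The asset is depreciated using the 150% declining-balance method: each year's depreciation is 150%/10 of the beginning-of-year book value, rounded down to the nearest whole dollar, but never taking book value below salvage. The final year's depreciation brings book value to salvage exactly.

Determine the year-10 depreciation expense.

$23,268

Depreciable base = $261,925 − $37,400 = $224,525.
Year 1: ⌊$261,925 × 150%/10⌋ = $39,288. Book value $222,637.
Year 2: ⌊$222,637 × 150%/10⌋ = $33,395. Book value $189,242.
Year 3: ⌊$189,242 × 150%/10⌋ = $28,386. Book value $160,856.
Year 4: ⌊$160,856 × 150%/10⌋ = $24,128. Book value $136,728.
Year 5: ⌊$136,728 × 150%/10⌋ = $20,509. Book value $116,219.
Year 6: ⌊$116,219 × 150%/10⌋ = $17,432. Book value $98,787.
Year 7: ⌊$98,787 × 150%/10⌋ = $14,818. Book value $83,969.
Year 8: ⌊$83,969 × 150%/10⌋ = $12,595. Book value $71,374.
Year 9: ⌊$71,374 × 150%/10⌋ = $10,706. Book value $60,668.
Year 10 (final): $60,668 − $37,400 = $23,268. Book value $37,400.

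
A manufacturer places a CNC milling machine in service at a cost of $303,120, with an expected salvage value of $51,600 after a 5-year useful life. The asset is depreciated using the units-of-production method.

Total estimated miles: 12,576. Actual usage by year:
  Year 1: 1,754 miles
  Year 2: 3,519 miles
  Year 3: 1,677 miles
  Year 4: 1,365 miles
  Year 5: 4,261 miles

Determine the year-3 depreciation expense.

Depreciable base = $303,120 − $51,600 = $251,520.
Rate = $251,520 / 12,576 miles = $20 per mile.
Year 1: 1,754 × $20 = $35,080. Book value $268,040.
Year 2: 3,519 × $20 = $70,380. Book value $197,660.
Year 3: 1,677 × $20 = $33,540. Book value $164,120.

$33,540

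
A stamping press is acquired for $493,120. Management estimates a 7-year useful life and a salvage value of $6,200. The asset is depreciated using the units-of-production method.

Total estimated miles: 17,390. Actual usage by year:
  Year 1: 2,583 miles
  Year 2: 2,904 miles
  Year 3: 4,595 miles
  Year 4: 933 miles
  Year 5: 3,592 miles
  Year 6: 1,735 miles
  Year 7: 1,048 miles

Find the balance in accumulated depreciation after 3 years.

$282,296

Depreciable base = $493,120 − $6,200 = $486,920.
Rate = $486,920 / 17,390 miles = $28 per mile.
Year 1: 2,583 × $28 = $72,324. Book value $420,796.
Year 2: 2,904 × $28 = $81,312. Book value $339,484.
Year 3: 4,595 × $28 = $128,660. Book value $210,824.
Accumulated through year 3 = $493,120 − $210,824 = $282,296.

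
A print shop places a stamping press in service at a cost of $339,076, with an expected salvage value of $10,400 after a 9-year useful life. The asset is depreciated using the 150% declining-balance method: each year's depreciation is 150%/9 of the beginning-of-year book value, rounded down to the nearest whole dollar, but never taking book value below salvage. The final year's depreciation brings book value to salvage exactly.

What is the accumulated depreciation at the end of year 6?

Depreciable base = $339,076 − $10,400 = $328,676.
Year 1: ⌊$339,076 × 150%/9⌋ = $56,512. Book value $282,564.
Year 2: ⌊$282,564 × 150%/9⌋ = $47,094. Book value $235,470.
Year 3: ⌊$235,470 × 150%/9⌋ = $39,245. Book value $196,225.
Year 4: ⌊$196,225 × 150%/9⌋ = $32,704. Book value $163,521.
Year 5: ⌊$163,521 × 150%/9⌋ = $27,253. Book value $136,268.
Year 6: ⌊$136,268 × 150%/9⌋ = $22,711. Book value $113,557.
Accumulated through year 6 = $339,076 − $113,557 = $225,519.

$225,519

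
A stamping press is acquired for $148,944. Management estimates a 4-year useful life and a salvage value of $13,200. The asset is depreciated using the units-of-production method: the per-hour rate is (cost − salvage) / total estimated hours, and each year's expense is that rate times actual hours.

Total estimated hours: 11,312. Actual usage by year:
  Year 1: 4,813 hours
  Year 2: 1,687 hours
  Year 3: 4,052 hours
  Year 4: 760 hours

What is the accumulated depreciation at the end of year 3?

$126,624

Depreciable base = $148,944 − $13,200 = $135,744.
Rate = $135,744 / 11,312 hours = $12 per hour.
Year 1: 4,813 × $12 = $57,756. Book value $91,188.
Year 2: 1,687 × $12 = $20,244. Book value $70,944.
Year 3: 4,052 × $12 = $48,624. Book value $22,320.
Accumulated through year 3 = $148,944 − $22,320 = $126,624.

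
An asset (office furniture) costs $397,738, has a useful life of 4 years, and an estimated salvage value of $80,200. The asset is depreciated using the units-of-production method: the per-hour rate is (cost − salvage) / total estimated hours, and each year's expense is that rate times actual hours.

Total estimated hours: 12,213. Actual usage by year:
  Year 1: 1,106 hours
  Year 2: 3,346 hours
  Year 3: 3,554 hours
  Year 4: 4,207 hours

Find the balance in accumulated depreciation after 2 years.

Depreciable base = $397,738 − $80,200 = $317,538.
Rate = $317,538 / 12,213 hours = $26 per hour.
Year 1: 1,106 × $26 = $28,756. Book value $368,982.
Year 2: 3,346 × $26 = $86,996. Book value $281,986.
Accumulated through year 2 = $397,738 − $281,986 = $115,752.

$115,752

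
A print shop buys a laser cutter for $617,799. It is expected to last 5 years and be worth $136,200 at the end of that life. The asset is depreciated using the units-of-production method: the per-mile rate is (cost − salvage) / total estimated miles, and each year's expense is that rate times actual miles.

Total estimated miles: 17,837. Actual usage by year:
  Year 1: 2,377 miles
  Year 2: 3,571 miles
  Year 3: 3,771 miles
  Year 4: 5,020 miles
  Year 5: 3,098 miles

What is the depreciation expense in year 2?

$96,417

Depreciable base = $617,799 − $136,200 = $481,599.
Rate = $481,599 / 17,837 miles = $27 per mile.
Year 1: 2,377 × $27 = $64,179. Book value $553,620.
Year 2: 3,571 × $27 = $96,417. Book value $457,203.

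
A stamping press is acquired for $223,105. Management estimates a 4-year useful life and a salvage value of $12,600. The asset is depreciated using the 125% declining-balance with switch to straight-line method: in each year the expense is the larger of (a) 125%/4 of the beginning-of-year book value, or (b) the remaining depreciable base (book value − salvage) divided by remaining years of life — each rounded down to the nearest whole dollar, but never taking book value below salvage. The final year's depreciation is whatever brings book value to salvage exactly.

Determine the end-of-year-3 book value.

Depreciable base = $223,105 − $12,600 = $210,505.
Year 1: DB = ⌊$223,105 × 125%/4⌋ = $69,720; SL = ⌊$210,505/4⌋ = $52,626 → take DB $69,720. Book value $153,385.
Year 2: DB = ⌊$153,385 × 125%/4⌋ = $47,932; SL = ⌊$140,785/3⌋ = $46,928 → take DB $47,932. Book value $105,453.
Year 3: DB = ⌊$105,453 × 125%/4⌋ = $32,954; SL = ⌊$92,853/2⌋ = $46,426 → take SL $46,426. Book value $59,027.

$59,027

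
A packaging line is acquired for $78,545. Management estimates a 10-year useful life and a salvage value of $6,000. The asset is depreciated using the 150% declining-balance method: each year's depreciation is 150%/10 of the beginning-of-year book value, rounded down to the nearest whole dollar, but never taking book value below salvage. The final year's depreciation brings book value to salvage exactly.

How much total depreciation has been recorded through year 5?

Depreciable base = $78,545 − $6,000 = $72,545.
Year 1: ⌊$78,545 × 150%/10⌋ = $11,781. Book value $66,764.
Year 2: ⌊$66,764 × 150%/10⌋ = $10,014. Book value $56,750.
Year 3: ⌊$56,750 × 150%/10⌋ = $8,512. Book value $48,238.
Year 4: ⌊$48,238 × 150%/10⌋ = $7,235. Book value $41,003.
Year 5: ⌊$41,003 × 150%/10⌋ = $6,150. Book value $34,853.
Accumulated through year 5 = $78,545 − $34,853 = $43,692.

$43,692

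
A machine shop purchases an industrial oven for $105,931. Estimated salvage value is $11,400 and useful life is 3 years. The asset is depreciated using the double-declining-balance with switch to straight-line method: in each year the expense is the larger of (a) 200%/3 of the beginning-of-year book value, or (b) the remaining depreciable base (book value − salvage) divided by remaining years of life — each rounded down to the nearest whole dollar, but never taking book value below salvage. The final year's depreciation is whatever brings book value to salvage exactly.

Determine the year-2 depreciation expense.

Depreciable base = $105,931 − $11,400 = $94,531.
Year 1: DB = ⌊$105,931 × 200%/3⌋ = $70,620; SL = ⌊$94,531/3⌋ = $31,510 → take DB $70,620. Book value $35,311.
Year 2: DB = ⌊$35,311 × 200%/3⌋ = $23,540; SL = ⌊$23,911/2⌋ = $11,955 → take DB $23,540. Book value $11,771.

$23,540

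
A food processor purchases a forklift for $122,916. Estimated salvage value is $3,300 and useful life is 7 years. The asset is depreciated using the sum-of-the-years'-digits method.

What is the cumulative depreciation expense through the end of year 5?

$106,800

Depreciable base = $122,916 − $3,300 = $119,616.
Sum of the years' digits = 7+6+5+4+3+2+1 = 28.
Year 1: $119,616 × 7/28 = $29,904. Book value $93,012.
Year 2: $119,616 × 6/28 = $25,632. Book value $67,380.
Year 3: $119,616 × 5/28 = $21,360. Book value $46,020.
Year 4: $119,616 × 4/28 = $17,088. Book value $28,932.
Year 5: $119,616 × 3/28 = $12,816. Book value $16,116.
Accumulated through year 5 = $122,916 − $16,116 = $106,800.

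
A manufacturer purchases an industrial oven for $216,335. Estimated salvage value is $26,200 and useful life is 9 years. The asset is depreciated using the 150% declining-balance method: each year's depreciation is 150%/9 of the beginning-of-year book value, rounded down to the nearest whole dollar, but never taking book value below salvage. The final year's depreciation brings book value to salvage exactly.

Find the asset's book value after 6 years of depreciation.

Depreciable base = $216,335 − $26,200 = $190,135.
Year 1: ⌊$216,335 × 150%/9⌋ = $36,055. Book value $180,280.
Year 2: ⌊$180,280 × 150%/9⌋ = $30,046. Book value $150,234.
Year 3: ⌊$150,234 × 150%/9⌋ = $25,039. Book value $125,195.
Year 4: ⌊$125,195 × 150%/9⌋ = $20,865. Book value $104,330.
Year 5: ⌊$104,330 × 150%/9⌋ = $17,388. Book value $86,942.
Year 6: ⌊$86,942 × 150%/9⌋ = $14,490. Book value $72,452.

$72,452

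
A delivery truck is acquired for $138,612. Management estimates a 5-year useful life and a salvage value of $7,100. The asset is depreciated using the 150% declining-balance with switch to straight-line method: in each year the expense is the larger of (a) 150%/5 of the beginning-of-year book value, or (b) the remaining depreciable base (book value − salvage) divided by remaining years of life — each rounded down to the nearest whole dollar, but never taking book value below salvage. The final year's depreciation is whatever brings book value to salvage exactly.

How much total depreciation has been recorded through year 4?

Depreciable base = $138,612 − $7,100 = $131,512.
Year 1: DB = ⌊$138,612 × 150%/5⌋ = $41,583; SL = ⌊$131,512/5⌋ = $26,302 → take DB $41,583. Book value $97,029.
Year 2: DB = ⌊$97,029 × 150%/5⌋ = $29,108; SL = ⌊$89,929/4⌋ = $22,482 → take DB $29,108. Book value $67,921.
Year 3: DB = ⌊$67,921 × 150%/5⌋ = $20,376; SL = ⌊$60,821/3⌋ = $20,273 → take DB $20,376. Book value $47,545.
Year 4: DB = ⌊$47,545 × 150%/5⌋ = $14,263; SL = ⌊$40,445/2⌋ = $20,222 → take SL $20,222. Book value $27,323.
Accumulated through year 4 = $138,612 − $27,323 = $111,289.

$111,289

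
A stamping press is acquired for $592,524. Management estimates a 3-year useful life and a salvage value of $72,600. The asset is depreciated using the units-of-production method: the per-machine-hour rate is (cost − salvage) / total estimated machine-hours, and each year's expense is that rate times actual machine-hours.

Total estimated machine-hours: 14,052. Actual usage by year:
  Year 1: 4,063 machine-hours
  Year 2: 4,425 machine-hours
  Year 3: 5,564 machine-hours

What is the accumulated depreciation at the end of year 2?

Depreciable base = $592,524 − $72,600 = $519,924.
Rate = $519,924 / 14,052 machine-hours = $37 per machine-hour.
Year 1: 4,063 × $37 = $150,331. Book value $442,193.
Year 2: 4,425 × $37 = $163,725. Book value $278,468.
Accumulated through year 2 = $592,524 − $278,468 = $314,056.

$314,056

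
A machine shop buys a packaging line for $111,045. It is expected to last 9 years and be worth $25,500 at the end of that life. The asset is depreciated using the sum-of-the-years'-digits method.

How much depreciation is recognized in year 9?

$1,901

Depreciable base = $111,045 − $25,500 = $85,545.
Sum of the years' digits = 9+8+7+6+5+4+3+2+1 = 45.
Year 1: $85,545 × 9/45 = $17,109. Book value $93,936.
Year 2: $85,545 × 8/45 = $15,208. Book value $78,728.
Year 3: $85,545 × 7/45 = $13,307. Book value $65,421.
Year 4: $85,545 × 6/45 = $11,406. Book value $54,015.
Year 5: $85,545 × 5/45 = $9,505. Book value $44,510.
Year 6: $85,545 × 4/45 = $7,604. Book value $36,906.
Year 7: $85,545 × 3/45 = $5,703. Book value $31,203.
Year 8: $85,545 × 2/45 = $3,802. Book value $27,401.
Year 9: $85,545 × 1/45 = $1,901. Book value $25,500.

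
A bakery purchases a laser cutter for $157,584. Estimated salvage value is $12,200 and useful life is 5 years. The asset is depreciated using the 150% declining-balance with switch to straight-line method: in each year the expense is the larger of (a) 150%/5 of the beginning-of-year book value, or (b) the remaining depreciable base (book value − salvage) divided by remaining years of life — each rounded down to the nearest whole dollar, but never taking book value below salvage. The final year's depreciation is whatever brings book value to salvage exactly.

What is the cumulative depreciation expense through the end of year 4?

$124,458

Depreciable base = $157,584 − $12,200 = $145,384.
Year 1: DB = ⌊$157,584 × 150%/5⌋ = $47,275; SL = ⌊$145,384/5⌋ = $29,076 → take DB $47,275. Book value $110,309.
Year 2: DB = ⌊$110,309 × 150%/5⌋ = $33,092; SL = ⌊$98,109/4⌋ = $24,527 → take DB $33,092. Book value $77,217.
Year 3: DB = ⌊$77,217 × 150%/5⌋ = $23,165; SL = ⌊$65,017/3⌋ = $21,672 → take DB $23,165. Book value $54,052.
Year 4: DB = ⌊$54,052 × 150%/5⌋ = $16,215; SL = ⌊$41,852/2⌋ = $20,926 → take SL $20,926. Book value $33,126.
Accumulated through year 4 = $157,584 − $33,126 = $124,458.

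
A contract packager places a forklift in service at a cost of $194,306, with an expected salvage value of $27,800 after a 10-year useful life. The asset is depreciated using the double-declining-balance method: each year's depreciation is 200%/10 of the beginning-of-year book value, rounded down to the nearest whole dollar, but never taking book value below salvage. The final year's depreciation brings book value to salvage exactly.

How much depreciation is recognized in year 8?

$8,150

Depreciable base = $194,306 − $27,800 = $166,506.
Year 1: ⌊$194,306 × 200%/10⌋ = $38,861. Book value $155,445.
Year 2: ⌊$155,445 × 200%/10⌋ = $31,089. Book value $124,356.
Year 3: ⌊$124,356 × 200%/10⌋ = $24,871. Book value $99,485.
Year 4: ⌊$99,485 × 200%/10⌋ = $19,897. Book value $79,588.
Year 5: ⌊$79,588 × 200%/10⌋ = $15,917. Book value $63,671.
Year 6: ⌊$63,671 × 200%/10⌋ = $12,734. Book value $50,937.
Year 7: ⌊$50,937 × 200%/10⌋ = $10,187. Book value $40,750.
Year 8: ⌊$40,750 × 200%/10⌋ = $8,150. Book value $32,600.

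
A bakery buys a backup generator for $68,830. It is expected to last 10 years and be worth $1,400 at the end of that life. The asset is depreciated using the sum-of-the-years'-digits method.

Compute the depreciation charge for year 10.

Depreciable base = $68,830 − $1,400 = $67,430.
Sum of the years' digits = 10+9+8+7+6+5+4+3+2+1 = 55.
Year 1: $67,430 × 10/55 = $12,260. Book value $56,570.
Year 2: $67,430 × 9/55 = $11,034. Book value $45,536.
Year 3: $67,430 × 8/55 = $9,808. Book value $35,728.
Year 4: $67,430 × 7/55 = $8,582. Book value $27,146.
Year 5: $67,430 × 6/55 = $7,356. Book value $19,790.
Year 6: $67,430 × 5/55 = $6,130. Book value $13,660.
Year 7: $67,430 × 4/55 = $4,904. Book value $8,756.
Year 8: $67,430 × 3/55 = $3,678. Book value $5,078.
Year 9: $67,430 × 2/55 = $2,452. Book value $2,626.
Year 10: $67,430 × 1/55 = $1,226. Book value $1,400.

$1,226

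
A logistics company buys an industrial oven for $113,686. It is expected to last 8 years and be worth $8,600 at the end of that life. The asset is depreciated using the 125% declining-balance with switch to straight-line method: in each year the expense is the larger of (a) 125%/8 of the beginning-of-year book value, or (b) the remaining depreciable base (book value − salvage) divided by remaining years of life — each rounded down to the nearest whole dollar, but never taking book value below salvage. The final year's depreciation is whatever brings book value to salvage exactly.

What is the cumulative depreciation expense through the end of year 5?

$69,272

Depreciable base = $113,686 − $8,600 = $105,086.
Year 1: DB = ⌊$113,686 × 125%/8⌋ = $17,763; SL = ⌊$105,086/8⌋ = $13,135 → take DB $17,763. Book value $95,923.
Year 2: DB = ⌊$95,923 × 125%/8⌋ = $14,987; SL = ⌊$87,323/7⌋ = $12,474 → take DB $14,987. Book value $80,936.
Year 3: DB = ⌊$80,936 × 125%/8⌋ = $12,646; SL = ⌊$72,336/6⌋ = $12,056 → take DB $12,646. Book value $68,290.
Year 4: DB = ⌊$68,290 × 125%/8⌋ = $10,670; SL = ⌊$59,690/5⌋ = $11,938 → take SL $11,938. Book value $56,352.
Year 5: DB = ⌊$56,352 × 125%/8⌋ = $8,805; SL = ⌊$47,752/4⌋ = $11,938 → take SL $11,938. Book value $44,414.
Accumulated through year 5 = $113,686 − $44,414 = $69,272.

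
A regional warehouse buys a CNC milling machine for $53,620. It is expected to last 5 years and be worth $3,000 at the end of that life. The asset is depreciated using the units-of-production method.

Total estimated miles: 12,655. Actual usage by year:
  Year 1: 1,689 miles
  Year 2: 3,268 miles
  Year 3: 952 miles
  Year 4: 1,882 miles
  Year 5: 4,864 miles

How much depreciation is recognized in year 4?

$7,528

Depreciable base = $53,620 − $3,000 = $50,620.
Rate = $50,620 / 12,655 miles = $4 per mile.
Year 1: 1,689 × $4 = $6,756. Book value $46,864.
Year 2: 3,268 × $4 = $13,072. Book value $33,792.
Year 3: 952 × $4 = $3,808. Book value $29,984.
Year 4: 1,882 × $4 = $7,528. Book value $22,456.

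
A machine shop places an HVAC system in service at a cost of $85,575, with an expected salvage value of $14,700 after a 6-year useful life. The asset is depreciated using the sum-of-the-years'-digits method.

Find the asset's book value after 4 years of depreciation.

Depreciable base = $85,575 − $14,700 = $70,875.
Sum of the years' digits = 6+5+4+3+2+1 = 21.
Year 1: $70,875 × 6/21 = $20,250. Book value $65,325.
Year 2: $70,875 × 5/21 = $16,875. Book value $48,450.
Year 3: $70,875 × 4/21 = $13,500. Book value $34,950.
Year 4: $70,875 × 3/21 = $10,125. Book value $24,825.

$24,825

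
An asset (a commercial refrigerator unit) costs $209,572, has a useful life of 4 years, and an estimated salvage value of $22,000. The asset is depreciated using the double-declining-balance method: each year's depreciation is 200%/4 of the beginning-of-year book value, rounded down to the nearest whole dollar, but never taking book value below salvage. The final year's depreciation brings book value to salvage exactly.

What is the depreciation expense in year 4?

$4,197

Depreciable base = $209,572 − $22,000 = $187,572.
Year 1: ⌊$209,572 × 200%/4⌋ = $104,786. Book value $104,786.
Year 2: ⌊$104,786 × 200%/4⌋ = $52,393. Book value $52,393.
Year 3: ⌊$52,393 × 200%/4⌋ = $26,196. Book value $26,197.
Year 4 (final): $26,197 − $22,000 = $4,197. Book value $22,000.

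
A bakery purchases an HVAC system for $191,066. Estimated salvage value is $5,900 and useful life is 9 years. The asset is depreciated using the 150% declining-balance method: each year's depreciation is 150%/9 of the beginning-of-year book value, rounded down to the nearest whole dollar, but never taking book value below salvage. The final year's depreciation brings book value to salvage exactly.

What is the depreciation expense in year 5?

Depreciable base = $191,066 − $5,900 = $185,166.
Year 1: ⌊$191,066 × 150%/9⌋ = $31,844. Book value $159,222.
Year 2: ⌊$159,222 × 150%/9⌋ = $26,537. Book value $132,685.
Year 3: ⌊$132,685 × 150%/9⌋ = $22,114. Book value $110,571.
Year 4: ⌊$110,571 × 150%/9⌋ = $18,428. Book value $92,143.
Year 5: ⌊$92,143 × 150%/9⌋ = $15,357. Book value $76,786.

$15,357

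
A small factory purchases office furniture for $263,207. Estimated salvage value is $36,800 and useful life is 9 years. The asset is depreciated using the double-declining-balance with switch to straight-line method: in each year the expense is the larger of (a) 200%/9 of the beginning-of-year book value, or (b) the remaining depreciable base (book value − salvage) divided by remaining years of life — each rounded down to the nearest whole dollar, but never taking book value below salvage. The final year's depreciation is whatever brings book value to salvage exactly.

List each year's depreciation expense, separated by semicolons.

$58,490; $45,492; $35,383; $27,520; $21,404; $16,648; $12,948; $8,522; $0

Depreciable base = $263,207 − $36,800 = $226,407.
Year 1: DB = ⌊$263,207 × 200%/9⌋ = $58,490; SL = ⌊$226,407/9⌋ = $25,156 → take DB $58,490. Book value $204,717.
Year 2: DB = ⌊$204,717 × 200%/9⌋ = $45,492; SL = ⌊$167,917/8⌋ = $20,989 → take DB $45,492. Book value $159,225.
Year 3: DB = ⌊$159,225 × 200%/9⌋ = $35,383; SL = ⌊$122,425/7⌋ = $17,489 → take DB $35,383. Book value $123,842.
Year 4: DB = ⌊$123,842 × 200%/9⌋ = $27,520; SL = ⌊$87,042/6⌋ = $14,507 → take DB $27,520. Book value $96,322.
Year 5: DB = ⌊$96,322 × 200%/9⌋ = $21,404; SL = ⌊$59,522/5⌋ = $11,904 → take DB $21,404. Book value $74,918.
Year 6: DB = ⌊$74,918 × 200%/9⌋ = $16,648; SL = ⌊$38,118/4⌋ = $9,529 → take DB $16,648. Book value $58,270.
Year 7: DB = ⌊$58,270 × 200%/9⌋ = $12,948; SL = ⌊$21,470/3⌋ = $7,156 → take DB $12,948. Book value $45,322.
Year 8: DB = ⌊$45,322 × 200%/9⌋ = $10,071; SL = ⌊$8,522/2⌋ = $4,261 → take DB $10,071, capped at $8,522. Book value $36,800.
Year 9 (final): $36,800 − $36,800 = $0. Book value $36,800.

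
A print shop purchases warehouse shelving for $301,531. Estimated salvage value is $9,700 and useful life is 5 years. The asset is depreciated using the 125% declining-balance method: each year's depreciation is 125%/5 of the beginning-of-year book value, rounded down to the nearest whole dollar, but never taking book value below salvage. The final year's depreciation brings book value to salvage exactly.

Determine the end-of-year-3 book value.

Depreciable base = $301,531 − $9,700 = $291,831.
Year 1: ⌊$301,531 × 125%/5⌋ = $75,382. Book value $226,149.
Year 2: ⌊$226,149 × 125%/5⌋ = $56,537. Book value $169,612.
Year 3: ⌊$169,612 × 125%/5⌋ = $42,403. Book value $127,209.

$127,209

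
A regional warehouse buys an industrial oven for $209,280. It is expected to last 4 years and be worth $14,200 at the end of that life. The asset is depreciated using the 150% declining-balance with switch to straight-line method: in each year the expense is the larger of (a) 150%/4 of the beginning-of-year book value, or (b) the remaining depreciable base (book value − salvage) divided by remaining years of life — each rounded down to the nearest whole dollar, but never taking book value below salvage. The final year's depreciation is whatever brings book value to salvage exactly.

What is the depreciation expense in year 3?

$33,775

Depreciable base = $209,280 − $14,200 = $195,080.
Year 1: DB = ⌊$209,280 × 150%/4⌋ = $78,480; SL = ⌊$195,080/4⌋ = $48,770 → take DB $78,480. Book value $130,800.
Year 2: DB = ⌊$130,800 × 150%/4⌋ = $49,050; SL = ⌊$116,600/3⌋ = $38,866 → take DB $49,050. Book value $81,750.
Year 3: DB = ⌊$81,750 × 150%/4⌋ = $30,656; SL = ⌊$67,550/2⌋ = $33,775 → take SL $33,775. Book value $47,975.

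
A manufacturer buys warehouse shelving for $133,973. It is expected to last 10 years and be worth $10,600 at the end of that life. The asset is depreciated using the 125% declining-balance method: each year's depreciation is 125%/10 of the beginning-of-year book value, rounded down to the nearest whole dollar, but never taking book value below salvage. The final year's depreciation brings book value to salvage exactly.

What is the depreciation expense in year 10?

$29,683

Depreciable base = $133,973 − $10,600 = $123,373.
Year 1: ⌊$133,973 × 125%/10⌋ = $16,746. Book value $117,227.
Year 2: ⌊$117,227 × 125%/10⌋ = $14,653. Book value $102,574.
Year 3: ⌊$102,574 × 125%/10⌋ = $12,821. Book value $89,753.
Year 4: ⌊$89,753 × 125%/10⌋ = $11,219. Book value $78,534.
Year 5: ⌊$78,534 × 125%/10⌋ = $9,816. Book value $68,718.
Year 6: ⌊$68,718 × 125%/10⌋ = $8,589. Book value $60,129.
Year 7: ⌊$60,129 × 125%/10⌋ = $7,516. Book value $52,613.
Year 8: ⌊$52,613 × 125%/10⌋ = $6,576. Book value $46,037.
Year 9: ⌊$46,037 × 125%/10⌋ = $5,754. Book value $40,283.
Year 10 (final): $40,283 − $10,600 = $29,683. Book value $10,600.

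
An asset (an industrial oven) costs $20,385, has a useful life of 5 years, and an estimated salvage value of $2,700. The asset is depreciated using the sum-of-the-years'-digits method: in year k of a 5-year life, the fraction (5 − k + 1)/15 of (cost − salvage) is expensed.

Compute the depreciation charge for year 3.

Depreciable base = $20,385 − $2,700 = $17,685.
Sum of the years' digits = 5+4+3+2+1 = 15.
Year 1: $17,685 × 5/15 = $5,895. Book value $14,490.
Year 2: $17,685 × 4/15 = $4,716. Book value $9,774.
Year 3: $17,685 × 3/15 = $3,537. Book value $6,237.

$3,537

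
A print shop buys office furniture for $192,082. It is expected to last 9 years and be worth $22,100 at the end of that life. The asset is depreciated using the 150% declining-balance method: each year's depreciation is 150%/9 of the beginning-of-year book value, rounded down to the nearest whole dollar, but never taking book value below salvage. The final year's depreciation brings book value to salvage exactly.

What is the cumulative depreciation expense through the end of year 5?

Depreciable base = $192,082 − $22,100 = $169,982.
Year 1: ⌊$192,082 × 150%/9⌋ = $32,013. Book value $160,069.
Year 2: ⌊$160,069 × 150%/9⌋ = $26,678. Book value $133,391.
Year 3: ⌊$133,391 × 150%/9⌋ = $22,231. Book value $111,160.
Year 4: ⌊$111,160 × 150%/9⌋ = $18,526. Book value $92,634.
Year 5: ⌊$92,634 × 150%/9⌋ = $15,439. Book value $77,195.
Accumulated through year 5 = $192,082 − $77,195 = $114,887.

$114,887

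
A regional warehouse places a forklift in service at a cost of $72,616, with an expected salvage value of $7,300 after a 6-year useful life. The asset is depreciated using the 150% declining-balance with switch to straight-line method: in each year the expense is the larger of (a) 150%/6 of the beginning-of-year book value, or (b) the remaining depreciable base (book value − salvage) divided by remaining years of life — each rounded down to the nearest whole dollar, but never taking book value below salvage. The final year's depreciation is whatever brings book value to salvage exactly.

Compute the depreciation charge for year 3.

$10,211

Depreciable base = $72,616 − $7,300 = $65,316.
Year 1: DB = ⌊$72,616 × 150%/6⌋ = $18,154; SL = ⌊$65,316/6⌋ = $10,886 → take DB $18,154. Book value $54,462.
Year 2: DB = ⌊$54,462 × 150%/6⌋ = $13,615; SL = ⌊$47,162/5⌋ = $9,432 → take DB $13,615. Book value $40,847.
Year 3: DB = ⌊$40,847 × 150%/6⌋ = $10,211; SL = ⌊$33,547/4⌋ = $8,386 → take DB $10,211. Book value $30,636.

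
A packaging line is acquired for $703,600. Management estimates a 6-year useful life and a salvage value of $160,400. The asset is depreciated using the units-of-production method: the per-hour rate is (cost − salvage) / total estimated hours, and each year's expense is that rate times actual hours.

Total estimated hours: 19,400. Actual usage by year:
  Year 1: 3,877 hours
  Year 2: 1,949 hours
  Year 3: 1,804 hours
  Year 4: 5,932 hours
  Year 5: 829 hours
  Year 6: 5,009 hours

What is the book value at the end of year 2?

$540,472

Depreciable base = $703,600 − $160,400 = $543,200.
Rate = $543,200 / 19,400 hours = $28 per hour.
Year 1: 3,877 × $28 = $108,556. Book value $595,044.
Year 2: 1,949 × $28 = $54,572. Book value $540,472.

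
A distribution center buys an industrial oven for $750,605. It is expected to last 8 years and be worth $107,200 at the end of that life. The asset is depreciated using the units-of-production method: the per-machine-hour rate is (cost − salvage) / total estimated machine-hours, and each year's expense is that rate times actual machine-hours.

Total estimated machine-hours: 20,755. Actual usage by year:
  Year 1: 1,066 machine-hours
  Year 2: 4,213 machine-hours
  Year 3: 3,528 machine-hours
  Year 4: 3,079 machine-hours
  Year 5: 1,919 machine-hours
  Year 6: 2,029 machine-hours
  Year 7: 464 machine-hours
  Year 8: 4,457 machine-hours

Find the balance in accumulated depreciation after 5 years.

Depreciable base = $750,605 − $107,200 = $643,405.
Rate = $643,405 / 20,755 machine-hours = $31 per machine-hour.
Year 1: 1,066 × $31 = $33,046. Book value $717,559.
Year 2: 4,213 × $31 = $130,603. Book value $586,956.
Year 3: 3,528 × $31 = $109,368. Book value $477,588.
Year 4: 3,079 × $31 = $95,449. Book value $382,139.
Year 5: 1,919 × $31 = $59,489. Book value $322,650.
Accumulated through year 5 = $750,605 − $322,650 = $427,955.

$427,955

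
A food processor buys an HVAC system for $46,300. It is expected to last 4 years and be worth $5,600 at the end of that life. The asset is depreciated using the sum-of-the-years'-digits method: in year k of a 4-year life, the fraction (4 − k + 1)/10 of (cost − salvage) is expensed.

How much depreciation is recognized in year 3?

Depreciable base = $46,300 − $5,600 = $40,700.
Sum of the years' digits = 4+3+2+1 = 10.
Year 1: $40,700 × 4/10 = $16,280. Book value $30,020.
Year 2: $40,700 × 3/10 = $12,210. Book value $17,810.
Year 3: $40,700 × 2/10 = $8,140. Book value $9,670.

$8,140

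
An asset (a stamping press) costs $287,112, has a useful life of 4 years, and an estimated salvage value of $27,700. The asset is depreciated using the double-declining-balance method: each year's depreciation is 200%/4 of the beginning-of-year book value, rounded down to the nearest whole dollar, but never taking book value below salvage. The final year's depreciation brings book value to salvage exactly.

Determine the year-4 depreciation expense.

$8,189

Depreciable base = $287,112 − $27,700 = $259,412.
Year 1: ⌊$287,112 × 200%/4⌋ = $143,556. Book value $143,556.
Year 2: ⌊$143,556 × 200%/4⌋ = $71,778. Book value $71,778.
Year 3: ⌊$71,778 × 200%/4⌋ = $35,889. Book value $35,889.
Year 4 (final): $35,889 − $27,700 = $8,189. Book value $27,700.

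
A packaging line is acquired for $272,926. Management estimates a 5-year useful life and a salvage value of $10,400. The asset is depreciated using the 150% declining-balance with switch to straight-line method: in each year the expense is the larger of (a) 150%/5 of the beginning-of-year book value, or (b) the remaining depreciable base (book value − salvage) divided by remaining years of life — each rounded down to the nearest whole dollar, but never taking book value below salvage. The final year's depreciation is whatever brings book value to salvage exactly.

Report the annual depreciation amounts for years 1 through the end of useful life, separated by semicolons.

$81,877; $57,314; $41,111; $41,112; $41,112

Depreciable base = $272,926 − $10,400 = $262,526.
Year 1: DB = ⌊$272,926 × 150%/5⌋ = $81,877; SL = ⌊$262,526/5⌋ = $52,505 → take DB $81,877. Book value $191,049.
Year 2: DB = ⌊$191,049 × 150%/5⌋ = $57,314; SL = ⌊$180,649/4⌋ = $45,162 → take DB $57,314. Book value $133,735.
Year 3: DB = ⌊$133,735 × 150%/5⌋ = $40,120; SL = ⌊$123,335/3⌋ = $41,111 → take SL $41,111. Book value $92,624.
Year 4: DB = ⌊$92,624 × 150%/5⌋ = $27,787; SL = ⌊$82,224/2⌋ = $41,112 → take SL $41,112. Book value $51,512.
Year 5 (final): $51,512 − $10,400 = $41,112. Book value $10,400.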